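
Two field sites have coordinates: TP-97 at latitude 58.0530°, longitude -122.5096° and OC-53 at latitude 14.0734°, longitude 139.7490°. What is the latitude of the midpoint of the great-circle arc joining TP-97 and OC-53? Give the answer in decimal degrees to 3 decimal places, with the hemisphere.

Bx = cos φ₂ cos Δλ = -0.130659,  By = cos φ₂ sin Δλ = -0.961145
φₘ = atan2(sin φ₁ + sin φ₂, √((cos φ₁ + Bx)² + By²)) = 46.37641°
λₘ = λ₁ + atan2(By, cos φ₁ + Bx) = 170.00853°

46.376°N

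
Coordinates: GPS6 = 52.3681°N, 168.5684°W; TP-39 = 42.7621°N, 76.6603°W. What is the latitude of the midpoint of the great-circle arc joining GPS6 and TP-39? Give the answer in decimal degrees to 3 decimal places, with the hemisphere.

Bx = cos φ₂ cos Δλ = -0.024446,  By = cos φ₂ sin Δλ = 0.733772
φₘ = atan2(sin φ₁ + sin φ₂, √((cos φ₁ + Bx)² + By²)) = 57.44271°
λₘ = λ₁ + atan2(By, cos φ₁ + Bx) = -117.18643°

57.443°N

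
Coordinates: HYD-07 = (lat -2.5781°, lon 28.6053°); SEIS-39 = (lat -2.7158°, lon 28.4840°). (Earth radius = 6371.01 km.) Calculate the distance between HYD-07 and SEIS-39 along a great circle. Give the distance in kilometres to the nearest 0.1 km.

20.4 km

Δφ = -0.1377°,  Δλ = -0.1213°
a = sin²(Δφ/2) + cos φ₁ cos φ₂ sin²(Δλ/2) = 0.000003
c = 2·arcsin(√a) = 0.003201 rad = 0.1834°
d = R·c = 6371.01 × 0.003201 = 20.4 km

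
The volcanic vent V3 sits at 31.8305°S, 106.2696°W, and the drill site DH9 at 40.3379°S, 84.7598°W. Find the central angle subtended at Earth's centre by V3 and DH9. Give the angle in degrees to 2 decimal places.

19.28°

Δφ = -8.5074°,  Δλ = 21.5098°
a = sin²(Δφ/2) + cos φ₁ cos φ₂ sin²(Δλ/2) = 0.028053
c = 2·arcsin(√a) = 0.336567 rad = 19.2839°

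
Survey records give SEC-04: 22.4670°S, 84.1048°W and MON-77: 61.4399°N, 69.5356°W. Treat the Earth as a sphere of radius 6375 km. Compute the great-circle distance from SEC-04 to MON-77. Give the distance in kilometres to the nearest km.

9427 km

Δφ = 83.9069°,  Δλ = 14.5692°
a = sin²(Δφ/2) + cos φ₁ cos φ₂ sin²(Δλ/2) = 0.454031
c = 2·arcsin(√a) = 1.478728 rad = 84.7249°
d = R·c = 6375 × 1.478728 = 9426.9 km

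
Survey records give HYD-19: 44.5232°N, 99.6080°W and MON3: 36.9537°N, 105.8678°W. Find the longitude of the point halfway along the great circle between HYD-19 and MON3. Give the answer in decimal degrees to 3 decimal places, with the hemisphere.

Bx = cos φ₂ cos Δλ = 0.794357,  By = cos φ₂ sin Δλ = -0.087134
φₘ = atan2(sin φ₁ + sin φ₂, √((cos φ₁ + Bx)² + By²)) = 40.78061°
λₘ = λ₁ + atan2(By, cos φ₁ + Bx) = -102.91641°

102.916°W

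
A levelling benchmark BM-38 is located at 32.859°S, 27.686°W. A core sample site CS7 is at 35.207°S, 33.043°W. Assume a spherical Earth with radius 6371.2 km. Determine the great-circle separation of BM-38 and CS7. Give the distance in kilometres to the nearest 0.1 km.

558.3 km

Δφ = -2.3480°,  Δλ = -5.3570°
a = sin²(Δφ/2) + cos φ₁ cos φ₂ sin²(Δλ/2) = 0.001919
c = 2·arcsin(√a) = 0.087633 rad = 5.0210°
d = R·c = 6371.2 × 0.087633 = 558.3 km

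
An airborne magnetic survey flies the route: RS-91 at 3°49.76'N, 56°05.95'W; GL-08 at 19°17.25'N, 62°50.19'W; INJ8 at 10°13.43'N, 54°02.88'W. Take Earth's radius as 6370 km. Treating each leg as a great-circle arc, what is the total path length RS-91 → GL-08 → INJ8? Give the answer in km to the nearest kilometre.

RS-91: φ = +3.82933°, λ = -56.09917°
GL-08: φ = +19.28750°, λ = -62.83650°
INJ8: φ = +10.22383°, λ = -54.04800°
RS-91→GL-08: c = 0.293207 rad, d = 1867.73 km
GL-08→INJ8: c = 0.216720 rad, d = 1380.51 km
Total = 1867.73 + 1380.51 = 3248.24 km

3248 km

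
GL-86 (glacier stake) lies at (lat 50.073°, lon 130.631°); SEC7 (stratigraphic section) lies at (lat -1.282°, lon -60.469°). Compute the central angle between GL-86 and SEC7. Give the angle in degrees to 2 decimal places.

Δφ = -51.3550°,  Δλ = 168.9000°
a = sin²(Δφ/2) + cos φ₁ cos φ₂ sin²(Δλ/2) = 0.823402
c = 2·arcsin(√a) = 2.274183 rad = 130.3011°

130.30°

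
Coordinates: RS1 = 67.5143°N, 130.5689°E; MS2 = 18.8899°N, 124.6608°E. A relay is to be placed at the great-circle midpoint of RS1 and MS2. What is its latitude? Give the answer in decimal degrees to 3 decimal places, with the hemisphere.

43.233°N

Bx = cos φ₂ cos Δλ = 0.941117,  By = cos φ₂ sin Δλ = -0.097389
φₘ = atan2(sin φ₁ + sin φ₂, √((cos φ₁ + Bx)² + By²)) = 43.23327°
λₘ = λ₁ + atan2(By, cos φ₁ + Bx) = 126.36061°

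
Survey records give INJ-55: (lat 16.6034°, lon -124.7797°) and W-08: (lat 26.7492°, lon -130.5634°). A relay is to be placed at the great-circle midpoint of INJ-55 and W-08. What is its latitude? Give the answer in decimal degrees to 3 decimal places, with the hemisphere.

21.701°N

Bx = cos φ₂ cos Δλ = 0.888439,  By = cos φ₂ sin Δλ = -0.089989
φₘ = atan2(sin φ₁ + sin φ₂, √((cos φ₁ + Bx)² + By²)) = 21.70134°
λₘ = λ₁ + atan2(By, cos φ₁ + Bx) = -127.56943°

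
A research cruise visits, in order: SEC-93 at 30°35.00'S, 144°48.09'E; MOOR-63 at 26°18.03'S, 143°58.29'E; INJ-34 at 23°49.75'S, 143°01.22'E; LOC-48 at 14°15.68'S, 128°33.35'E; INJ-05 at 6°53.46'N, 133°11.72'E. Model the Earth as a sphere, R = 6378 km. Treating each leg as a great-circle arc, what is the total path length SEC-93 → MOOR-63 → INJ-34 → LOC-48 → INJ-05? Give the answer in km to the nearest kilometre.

SEC-93: φ = -30.58333°, λ = +144.80150°
MOOR-63: φ = -26.30050°, λ = +143.97150°
INJ-34: φ = -23.82917°, λ = +143.02033°
LOC-48: φ = -14.26133°, λ = +128.55583°
INJ-05: φ = +6.89100°, λ = +133.19533°
SEC-93→MOOR-63: c = 0.075826 rad, d = 483.62 km
MOOR-63→INJ-34: c = 0.045678 rad, d = 291.34 km
INJ-34→LOC-48: c = 0.290894 rad, d = 1855.32 km
LOC-48→INJ-05: c = 0.377818 rad, d = 2409.73 km
Total = 483.62 + 291.34 + 1855.32 + 2409.73 = 5040.01 km

5040 km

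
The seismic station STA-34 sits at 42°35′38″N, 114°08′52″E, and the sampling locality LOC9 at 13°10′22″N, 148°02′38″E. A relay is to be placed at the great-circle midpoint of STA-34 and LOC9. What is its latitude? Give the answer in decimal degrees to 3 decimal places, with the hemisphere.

STA-34: φ = +42.59389°, λ = +114.14778°
LOC9: φ = +13.17278°, λ = +148.04389°
Bx = cos φ₂ cos Δλ = 0.808209,  By = cos φ₂ sin Δλ = 0.543014
φₘ = atan2(sin φ₁ + sin φ₂, √((cos φ₁ + Bx)² + By²)) = 28.92626°
λₘ = λ₁ + atan2(By, cos φ₁ + Bx) = 133.51981°

28.926°N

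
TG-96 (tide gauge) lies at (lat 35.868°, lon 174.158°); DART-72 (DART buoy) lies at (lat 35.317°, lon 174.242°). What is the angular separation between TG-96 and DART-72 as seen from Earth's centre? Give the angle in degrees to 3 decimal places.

Δφ = -0.5510°,  Δλ = 0.0840°
a = sin²(Δφ/2) + cos φ₁ cos φ₂ sin²(Δλ/2) = 0.000023
c = 2·arcsin(√a) = 0.009690 rad = 0.5552°

0.555°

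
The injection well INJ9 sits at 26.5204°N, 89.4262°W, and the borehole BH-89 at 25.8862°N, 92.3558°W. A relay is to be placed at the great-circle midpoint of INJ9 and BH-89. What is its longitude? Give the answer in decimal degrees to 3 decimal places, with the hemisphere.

90.895°W

Bx = cos φ₂ cos Δλ = 0.898487,  By = cos φ₂ sin Δλ = -0.045981
φₘ = atan2(sin φ₁ + sin φ₂, √((cos φ₁ + Bx)² + By²)) = 26.21072°
λₘ = λ₁ + atan2(By, cos φ₁ + Bx) = -90.89499°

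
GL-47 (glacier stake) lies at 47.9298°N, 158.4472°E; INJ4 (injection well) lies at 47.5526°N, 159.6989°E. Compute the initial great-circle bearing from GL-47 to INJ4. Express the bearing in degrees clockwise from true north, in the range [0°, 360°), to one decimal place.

113.7°

Δλ = 1.2517°
y = sin Δλ · cos φ₂ = 0.014743
x = cos φ₁ sin φ₂ − sin φ₁ cos φ₂ cos Δλ = -0.006464
θ = atan2(y, x) = 113.6739° → 113.6739° (mod 360°)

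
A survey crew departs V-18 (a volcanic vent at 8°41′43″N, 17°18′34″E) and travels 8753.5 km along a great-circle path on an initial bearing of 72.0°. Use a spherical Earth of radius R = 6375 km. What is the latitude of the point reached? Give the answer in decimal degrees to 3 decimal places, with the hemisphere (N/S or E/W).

19.221°N

V-18: φ = +8.69528°, λ = +17.30944°
δ = d/R = 8753.5/6375 = 1.373098 rad
φ₂ = arcsin(sin φ₁ cos δ + cos φ₁ sin δ cos θ)
   = arcsin(0.15118·0.19641 + 0.98851·0.98052·0.30902) = 19.22076°
λ₂ = λ₁ + atan2(sin θ sin δ cos φ₁, cos δ − sin φ₁ sin φ₂) = 98.27049°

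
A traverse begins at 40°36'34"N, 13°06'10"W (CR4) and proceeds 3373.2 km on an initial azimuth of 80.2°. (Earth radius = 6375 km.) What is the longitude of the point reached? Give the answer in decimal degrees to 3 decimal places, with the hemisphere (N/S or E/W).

26.584°E

CR4: φ = +40.60944°, λ = -13.10278°
δ = d/R = 3373.2/6375 = 0.529129 rad
φ₂ = arcsin(sin φ₁ cos δ + cos φ₁ sin δ cos θ)
   = arcsin(0.65090·0.86325 + 0.75916·0.50478·0.17021) = 38.83746°
λ₂ = λ₁ + atan2(sin θ sin δ cos φ₁, cos δ − sin φ₁ sin φ₂) = 26.58403°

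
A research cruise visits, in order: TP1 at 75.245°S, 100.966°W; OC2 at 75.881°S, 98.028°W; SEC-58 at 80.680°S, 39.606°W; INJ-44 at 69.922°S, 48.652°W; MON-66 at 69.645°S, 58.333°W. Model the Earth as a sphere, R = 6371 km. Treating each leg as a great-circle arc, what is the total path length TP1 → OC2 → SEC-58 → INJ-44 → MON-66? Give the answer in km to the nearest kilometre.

3049 km

TP1→OC2: c = 0.016928 rad, d = 107.85 km
OC2→SEC-58: c = 0.211694 rad, d = 1348.70 km
SEC-58→INJ-44: c = 0.191432 rad, d = 1219.61 km
INJ-44→MON-66: c = 0.058527 rad, d = 372.87 km
Total = 107.85 + 1348.70 + 1219.61 + 372.87 = 3049.03 km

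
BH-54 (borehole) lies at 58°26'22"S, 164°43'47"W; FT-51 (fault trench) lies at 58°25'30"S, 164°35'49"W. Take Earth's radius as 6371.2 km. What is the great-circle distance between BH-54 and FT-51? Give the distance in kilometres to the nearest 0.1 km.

7.9 km

BH-54: φ = -58.43944°, λ = -164.72972°
FT-51: φ = -58.42500°, λ = -164.59694°
Δφ = 0.0144°,  Δλ = 0.1328°
a = sin²(Δφ/2) + cos φ₁ cos φ₂ sin²(Δλ/2) = 0.000000
c = 2·arcsin(√a) = 0.001239 rad = 0.0710°
d = R·c = 6371.2 × 0.001239 = 7.9 km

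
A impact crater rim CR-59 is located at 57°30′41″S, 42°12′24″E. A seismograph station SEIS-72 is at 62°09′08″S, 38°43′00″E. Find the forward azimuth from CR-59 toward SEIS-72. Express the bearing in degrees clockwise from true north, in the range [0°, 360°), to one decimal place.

199.2°

CR-59: φ = -57.51139°, λ = +42.20667°
SEIS-72: φ = -62.15222°, λ = +38.71667°
Δλ = -3.4900°
y = sin Δλ · cos φ₂ = -0.028436
x = cos φ₁ sin φ₂ − sin φ₁ cos φ₂ cos Δλ = -0.081640
θ = atan2(y, x) = -160.7964° → 199.2036° (mod 360°)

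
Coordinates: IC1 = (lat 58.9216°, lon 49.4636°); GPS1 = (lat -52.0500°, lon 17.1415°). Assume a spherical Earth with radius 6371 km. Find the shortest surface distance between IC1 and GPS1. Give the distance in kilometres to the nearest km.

Δφ = -110.9716°,  Δλ = -32.3221°
a = sin²(Δφ/2) + cos φ₁ cos φ₂ sin²(Δλ/2) = 0.703547
c = 2·arcsin(√a) = 1.990066 rad = 114.0224°
d = R·c = 6371 × 1.990066 = 12678.7 km

12679 km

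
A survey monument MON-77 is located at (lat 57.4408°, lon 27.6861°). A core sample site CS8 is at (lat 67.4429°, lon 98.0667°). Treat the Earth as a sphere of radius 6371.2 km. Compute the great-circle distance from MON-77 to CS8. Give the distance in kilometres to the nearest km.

3563 km

Δφ = 10.0021°,  Δλ = 70.3806°
a = sin²(Δφ/2) + cos φ₁ cos φ₂ sin²(Δλ/2) = 0.076163
c = 2·arcsin(√a) = 0.559209 rad = 32.0403°
d = R·c = 6371.2 × 0.559209 = 3562.8 km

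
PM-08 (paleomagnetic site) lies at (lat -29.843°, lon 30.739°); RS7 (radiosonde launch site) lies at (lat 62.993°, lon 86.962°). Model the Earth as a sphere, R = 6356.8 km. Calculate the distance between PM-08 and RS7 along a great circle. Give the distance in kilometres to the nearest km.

11424 km

Δφ = 92.8360°,  Δλ = 56.2230°
a = sin²(Δφ/2) + cos φ₁ cos φ₂ sin²(Δλ/2) = 0.612188
c = 2·arcsin(√a) = 1.797099 rad = 102.9662°
d = R·c = 6356.8 × 1.797099 = 11423.8 km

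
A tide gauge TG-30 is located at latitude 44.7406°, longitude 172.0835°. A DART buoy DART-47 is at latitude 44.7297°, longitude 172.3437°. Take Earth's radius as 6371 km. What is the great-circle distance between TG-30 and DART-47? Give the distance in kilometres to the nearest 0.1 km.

20.6 km

Δφ = -0.0109°,  Δλ = 0.2602°
a = sin²(Δφ/2) + cos φ₁ cos φ₂ sin²(Δλ/2) = 0.000003
c = 2·arcsin(√a) = 0.003232 rad = 0.1852°
d = R·c = 6371 × 0.003232 = 20.6 km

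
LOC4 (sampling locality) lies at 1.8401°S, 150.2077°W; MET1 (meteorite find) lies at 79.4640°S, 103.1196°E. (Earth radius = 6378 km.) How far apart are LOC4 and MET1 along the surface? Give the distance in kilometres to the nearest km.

Δφ = -77.6239°,  Δλ = -106.6727°
a = sin²(Δφ/2) + cos φ₁ cos φ₂ sin²(Δλ/2) = 0.510433
c = 2·arcsin(√a) = 1.591663 rad = 91.1956°
d = R·c = 6378 × 1.591663 = 10151.6 km

10152 km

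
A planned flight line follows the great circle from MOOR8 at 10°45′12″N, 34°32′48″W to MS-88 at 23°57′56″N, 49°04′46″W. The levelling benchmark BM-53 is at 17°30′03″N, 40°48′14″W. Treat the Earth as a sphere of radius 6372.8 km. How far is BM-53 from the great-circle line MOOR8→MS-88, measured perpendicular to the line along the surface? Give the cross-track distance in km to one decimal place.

55.6 km

MOOR8: φ = +10.75333°, λ = -34.54667°
MS-88: φ = +23.96556°, λ = -49.07944°
BM-53: φ = +17.50083°, λ = -40.80389°
δ₁₃ = central angle MOOR8→BM-53 = 0.158332 rad  (haversine)
θ₁₃ = bearing MOOR8→BM-53 = 318.756°,  θ₁₂ = bearing MOOR8→MS-88 = 315.583°
dₓₜ = R·arcsin(sin δ₁₃ · sin(θ₁₃ − θ₁₂)) = 6372.8·arcsin(0.15767·sin(3.173°)) = 55.621 km
|dₓₜ| = 55.621 km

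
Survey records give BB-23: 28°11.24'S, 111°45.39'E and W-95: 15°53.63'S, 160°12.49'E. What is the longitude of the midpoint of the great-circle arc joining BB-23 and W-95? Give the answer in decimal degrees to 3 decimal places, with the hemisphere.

BB-23: φ = -28.18733°, λ = +111.75650°
W-95: φ = -15.89383°, λ = +160.20817°
Bx = cos φ₂ cos Δλ = 0.637896,  By = cos φ₂ sin Δλ = 0.719786
φₘ = atan2(sin φ₁ + sin φ₂, √((cos φ₁ + Bx)² + By²)) = -23.93457°
λₘ = λ₁ + atan2(By, cos φ₁ + Bx) = 137.10624°

137.106°E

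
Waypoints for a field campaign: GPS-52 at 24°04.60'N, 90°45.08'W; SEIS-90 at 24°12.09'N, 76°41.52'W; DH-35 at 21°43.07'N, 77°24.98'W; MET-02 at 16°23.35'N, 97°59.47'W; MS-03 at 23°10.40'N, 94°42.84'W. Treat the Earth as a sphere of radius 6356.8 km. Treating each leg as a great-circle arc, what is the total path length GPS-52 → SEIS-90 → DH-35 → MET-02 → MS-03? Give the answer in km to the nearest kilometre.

4770 km

GPS-52: φ = +24.07667°, λ = -90.75133°
SEIS-90: φ = +24.20150°, λ = -76.69200°
DH-35: φ = +21.71783°, λ = -77.41633°
MET-02: φ = +16.38917°, λ = -97.99117°
MS-03: φ = +23.17333°, λ = -94.71400°
GPS-52→SEIS-90: c = 0.223840 rad, d = 1422.91 km
SEIS-90→DH-35: c = 0.044884 rad, d = 285.32 km
DH-35→MET-02: c = 0.351586 rad, d = 2234.96 km
MET-02→MS-03: c = 0.130046 rad, d = 826.68 km
Total = 1422.91 + 285.32 + 2234.96 + 826.68 = 4769.86 km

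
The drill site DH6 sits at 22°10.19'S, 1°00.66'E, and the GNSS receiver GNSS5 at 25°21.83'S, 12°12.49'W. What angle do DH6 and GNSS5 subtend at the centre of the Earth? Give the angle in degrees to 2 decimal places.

12.51°

DH6: φ = -22.16983°, λ = +1.01100°
GNSS5: φ = -25.36383°, λ = -12.20817°
Δφ = -3.1940°,  Δλ = -13.2192°
a = sin²(Δφ/2) + cos φ₁ cos φ₂ sin²(Δλ/2) = 0.011863
c = 2·arcsin(√a) = 0.218271 rad = 12.5060°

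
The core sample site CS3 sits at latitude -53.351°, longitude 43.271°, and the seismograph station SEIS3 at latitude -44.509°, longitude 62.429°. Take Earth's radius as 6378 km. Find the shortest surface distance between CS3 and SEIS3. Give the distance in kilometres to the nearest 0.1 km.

Δφ = 8.8420°,  Δλ = 19.1580°
a = sin²(Δφ/2) + cos φ₁ cos φ₂ sin²(Δλ/2) = 0.017730
c = 2·arcsin(√a) = 0.267099 rad = 15.3037°
d = R·c = 6378 × 0.267099 = 1703.6 km

1703.6 km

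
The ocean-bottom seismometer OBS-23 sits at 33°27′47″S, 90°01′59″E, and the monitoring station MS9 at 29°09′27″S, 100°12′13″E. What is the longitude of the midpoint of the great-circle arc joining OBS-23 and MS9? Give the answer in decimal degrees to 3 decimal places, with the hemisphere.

OBS-23: φ = -33.46306°, λ = +90.03306°
MS9: φ = -29.15750°, λ = +100.20361°
Bx = cos φ₂ cos Δλ = 0.859561,  By = cos φ₂ sin Δλ = 0.154204
φₘ = atan2(sin φ₁ + sin φ₂, √((cos φ₁ + Bx)² + By²)) = -31.41064°
λₘ = λ₁ + atan2(By, cos φ₁ + Bx) = 95.23491°

95.235°E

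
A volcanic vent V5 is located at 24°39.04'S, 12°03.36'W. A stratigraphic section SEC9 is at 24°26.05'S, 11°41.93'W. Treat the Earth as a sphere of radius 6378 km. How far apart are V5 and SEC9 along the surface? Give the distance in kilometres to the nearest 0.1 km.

V5: φ = -24.65067°, λ = -12.05600°
SEC9: φ = -24.43417°, λ = -11.69883°
Δφ = 0.2165°,  Δλ = 0.3572°
a = sin²(Δφ/2) + cos φ₁ cos φ₂ sin²(Δλ/2) = 0.000012
c = 2·arcsin(√a) = 0.006814 rad = 0.3904°
d = R·c = 6378 × 0.006814 = 43.5 km

43.5 km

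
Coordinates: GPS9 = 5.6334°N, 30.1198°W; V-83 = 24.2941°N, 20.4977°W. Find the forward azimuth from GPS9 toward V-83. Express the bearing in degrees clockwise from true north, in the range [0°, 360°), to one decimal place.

Δλ = 9.6221°
y = sin Δλ · cos φ₂ = 0.152347
x = cos φ₁ sin φ₂ − sin φ₁ cos φ₂ cos Δλ = 0.321222
θ = atan2(y, x) = 25.3738° → 25.3738° (mod 360°)

25.4°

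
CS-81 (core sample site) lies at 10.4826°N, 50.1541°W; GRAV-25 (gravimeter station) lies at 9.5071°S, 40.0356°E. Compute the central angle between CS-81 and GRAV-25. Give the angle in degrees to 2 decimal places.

91.91°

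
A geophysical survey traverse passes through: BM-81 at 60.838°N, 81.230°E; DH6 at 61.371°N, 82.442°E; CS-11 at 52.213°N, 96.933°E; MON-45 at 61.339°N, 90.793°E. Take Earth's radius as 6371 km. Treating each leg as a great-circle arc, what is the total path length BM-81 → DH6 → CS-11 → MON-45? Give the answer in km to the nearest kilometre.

2510 km

BM-81→DH6: c = 0.013821 rad, d = 88.05 km
DH6→CS-11: c = 0.210562 rad, d = 1341.49 km
CS-11→MON-45: c = 0.169578 rad, d = 1080.38 km
Total = 88.05 + 1341.49 + 1080.38 = 2509.92 km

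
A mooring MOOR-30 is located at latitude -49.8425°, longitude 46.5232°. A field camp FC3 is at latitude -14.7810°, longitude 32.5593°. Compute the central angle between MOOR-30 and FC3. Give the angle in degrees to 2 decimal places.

Δφ = 35.0615°,  Δλ = -13.9639°
a = sin²(Δφ/2) + cos φ₁ cos φ₂ sin²(Δλ/2) = 0.099946
c = 2·arcsin(√a) = 0.643320 rad = 36.8595°

36.86°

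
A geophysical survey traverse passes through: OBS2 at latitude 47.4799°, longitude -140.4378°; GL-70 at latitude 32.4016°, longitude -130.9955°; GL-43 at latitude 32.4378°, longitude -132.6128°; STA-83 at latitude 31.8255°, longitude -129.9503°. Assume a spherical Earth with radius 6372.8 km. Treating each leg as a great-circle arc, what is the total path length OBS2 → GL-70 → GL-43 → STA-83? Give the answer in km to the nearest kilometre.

2269 km

OBS2→GL-70: c = 0.291409 rad, d = 1857.09 km
GL-70→GL-43: c = 0.023836 rad, d = 151.90 km
GL-43→STA-83: c = 0.040775 rad, d = 259.85 km
Total = 1857.09 + 151.90 + 259.85 = 2268.85 km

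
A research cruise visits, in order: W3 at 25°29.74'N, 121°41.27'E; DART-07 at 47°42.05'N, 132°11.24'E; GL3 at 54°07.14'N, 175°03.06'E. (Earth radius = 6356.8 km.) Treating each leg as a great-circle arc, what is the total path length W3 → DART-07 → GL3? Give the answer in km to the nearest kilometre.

5661 km

W3: φ = +25.49567°, λ = +121.68783°
DART-07: φ = +47.70083°, λ = +132.18733°
GL3: φ = +54.11900°, λ = +175.05100°
W3→DART-07: c = 0.413636 rad, d = 2629.40 km
DART-07→GL3: c = 0.476938 rad, d = 3031.80 km
Total = 2629.40 + 3031.80 = 5661.20 km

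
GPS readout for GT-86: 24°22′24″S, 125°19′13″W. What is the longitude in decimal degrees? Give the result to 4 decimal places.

125° + 19′/60 + 13″/3600 = 125 + 0.31667 + 0.00361 = 125.3203°

125.3203°W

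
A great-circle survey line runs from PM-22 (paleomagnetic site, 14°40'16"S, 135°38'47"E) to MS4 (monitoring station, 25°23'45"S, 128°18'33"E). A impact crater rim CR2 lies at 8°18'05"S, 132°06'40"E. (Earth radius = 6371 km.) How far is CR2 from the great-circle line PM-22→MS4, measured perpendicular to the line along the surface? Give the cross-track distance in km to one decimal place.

PM-22: φ = -14.67111°, λ = +135.64639°
MS4: φ = -25.39583°, λ = +128.30917°
CR2: φ = -8.30139°, λ = +132.11111°
δ₁₃ = central angle PM-22→CR2 = 0.126536 rad  (haversine)
θ₁₃ = bearing PM-22→CR2 = 331.086°,  θ₁₂ = bearing PM-22→MS4 = 211.541°
dₓₜ = R·arcsin(sin δ₁₃ · sin(θ₁₃ − θ₁₂)) = 6371·arcsin(0.12620·sin(119.545°)) = 700.875 km
|dₓₜ| = 700.875 km

700.9 km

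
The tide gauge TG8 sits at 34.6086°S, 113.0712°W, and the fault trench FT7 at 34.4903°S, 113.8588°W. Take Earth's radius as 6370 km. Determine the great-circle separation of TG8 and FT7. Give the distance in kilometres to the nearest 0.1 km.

73.3 km

Δφ = 0.1183°,  Δλ = -0.7876°
a = sin²(Δφ/2) + cos φ₁ cos φ₂ sin²(Δλ/2) = 0.000033
c = 2·arcsin(√a) = 0.011509 rad = 0.6594°
d = R·c = 6370 × 0.011509 = 73.3 km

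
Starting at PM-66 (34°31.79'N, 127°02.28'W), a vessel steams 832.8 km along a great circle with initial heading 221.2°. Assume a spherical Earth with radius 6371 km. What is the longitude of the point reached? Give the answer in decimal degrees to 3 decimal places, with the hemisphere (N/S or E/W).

PM-66: φ = +34.52983°, λ = -127.03800°
δ = d/R = 832.8/6371 = 0.130717 rad
φ₂ = arcsin(sin φ₁ cos δ + cos φ₁ sin δ cos θ)
   = arcsin(0.56684·0.99147 + 0.82383·0.13035·-0.75241) = 28.76401°
λ₂ = λ₁ + atan2(sin θ sin δ cos φ₁, cos δ − sin φ₁ sin φ₂) = -132.65869°

132.659°W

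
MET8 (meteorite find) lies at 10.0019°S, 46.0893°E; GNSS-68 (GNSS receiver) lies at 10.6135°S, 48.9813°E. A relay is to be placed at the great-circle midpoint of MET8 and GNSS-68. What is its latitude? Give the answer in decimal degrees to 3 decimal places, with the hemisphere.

10.311°S

Bx = cos φ₂ cos Δλ = 0.981640,  By = cos φ₂ sin Δλ = 0.049590
φₘ = atan2(sin φ₁ + sin φ₂, √((cos φ₁ + Bx)² + By²)) = -10.31091°
λₘ = λ₁ + atan2(By, cos φ₁ + Bx) = 47.53390°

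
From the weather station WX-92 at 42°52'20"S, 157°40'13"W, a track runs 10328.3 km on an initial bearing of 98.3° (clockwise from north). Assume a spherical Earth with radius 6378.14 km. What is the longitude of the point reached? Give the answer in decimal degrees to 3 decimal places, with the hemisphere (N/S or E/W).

59.969°W

WX-92: φ = -42.87222°, λ = -157.67028°
δ = d/R = 10328.3/6378.14 = 1.619328 rad
φ₂ = arcsin(sin φ₁ cos δ + cos φ₁ sin δ cos θ)
   = arcsin(-0.68037·-0.04851 + 0.73287·0.99882·-0.14436) = -4.16701°
λ₂ = λ₁ + atan2(sin θ sin δ cos φ₁, cos δ − sin φ₁ sin φ₂) = -59.96907°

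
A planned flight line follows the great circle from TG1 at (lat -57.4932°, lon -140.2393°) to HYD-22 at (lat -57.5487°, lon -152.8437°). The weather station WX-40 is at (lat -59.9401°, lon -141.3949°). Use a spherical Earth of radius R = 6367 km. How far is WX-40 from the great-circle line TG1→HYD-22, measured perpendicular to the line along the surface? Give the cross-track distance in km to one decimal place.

264.6 km

δ₁₃ = central angle TG1→WX-40 = 0.043970 rad  (haversine)
θ₁₃ = bearing TG1→WX-40 = 193.287°,  θ₁₂ = bearing TG1→HYD-22 = 264.209°
dₓₜ = R·arcsin(sin δ₁₃ · sin(θ₁₃ − θ₁₂)) = 6367·arcsin(0.04396·sin(-70.923°)) = -264.573 km
|dₓₜ| = 264.573 km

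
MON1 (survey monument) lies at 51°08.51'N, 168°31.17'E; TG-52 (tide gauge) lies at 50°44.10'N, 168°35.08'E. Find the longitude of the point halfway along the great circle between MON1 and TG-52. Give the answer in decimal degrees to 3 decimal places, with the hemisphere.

168.552°E

MON1: φ = +51.14183°, λ = +168.51950°
TG-52: φ = +50.73500°, λ = +168.58467°
Bx = cos φ₂ cos Δλ = 0.632908,  By = cos φ₂ sin Δλ = 0.000720
φₘ = atan2(sin φ₁ + sin φ₂, √((cos φ₁ + Bx)² + By²)) = 50.93842°
λₘ = λ₁ + atan2(By, cos φ₁ + Bx) = 168.55223°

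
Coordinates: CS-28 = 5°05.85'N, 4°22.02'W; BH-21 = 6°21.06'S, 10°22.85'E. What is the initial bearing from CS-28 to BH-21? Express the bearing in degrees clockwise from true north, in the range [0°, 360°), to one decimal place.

127.7°

CS-28: φ = +5.09750°, λ = -4.36700°
BH-21: φ = -6.35100°, λ = +10.38083°
Δλ = 14.7478°
y = sin Δλ · cos φ₂ = 0.253003
x = cos φ₁ sin φ₂ − sin φ₁ cos φ₂ cos Δλ = -0.195578
θ = atan2(y, x) = 127.7049° → 127.7049° (mod 360°)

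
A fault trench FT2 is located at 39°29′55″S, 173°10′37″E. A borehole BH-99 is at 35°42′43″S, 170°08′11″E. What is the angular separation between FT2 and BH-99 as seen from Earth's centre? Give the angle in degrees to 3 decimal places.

FT2: φ = -39.49861°, λ = +173.17694°
BH-99: φ = -35.71194°, λ = +170.13639°
Δφ = 3.7867°,  Δλ = -3.0406°
a = sin²(Δφ/2) + cos φ₁ cos φ₂ sin²(Δλ/2) = 0.001533
c = 2·arcsin(√a) = 0.078316 rad = 4.4872°

4.487°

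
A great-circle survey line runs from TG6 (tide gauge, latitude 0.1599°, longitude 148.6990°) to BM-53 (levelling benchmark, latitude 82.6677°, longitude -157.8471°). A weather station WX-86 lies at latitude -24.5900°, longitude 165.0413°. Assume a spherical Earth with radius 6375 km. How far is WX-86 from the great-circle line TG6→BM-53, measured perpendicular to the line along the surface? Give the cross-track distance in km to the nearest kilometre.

1926 km

δ₁₃ = central angle TG6→WX-86 = 0.512735 rad  (haversine)
θ₁₃ = bearing TG6→WX-86 = 148.563°,  θ₁₂ = bearing TG6→BM-53 = 5.903°
dₓₜ = R·arcsin(sin δ₁₃ · sin(θ₁₃ − θ₁₂)) = 6375·arcsin(0.49056·sin(142.660°)) = 1926.039 km
|dₓₜ| = 1926.039 km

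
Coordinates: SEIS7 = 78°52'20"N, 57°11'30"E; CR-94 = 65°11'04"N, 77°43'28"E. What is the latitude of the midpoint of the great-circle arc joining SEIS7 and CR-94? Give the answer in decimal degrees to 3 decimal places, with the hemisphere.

72.261°N

SEIS7: φ = +78.87222°, λ = +57.19167°
CR-94: φ = +65.18444°, λ = +77.72444°
Bx = cos φ₂ cos Δλ = 0.393036,  By = cos φ₂ sin Δλ = 0.147206
φₘ = atan2(sin φ₁ + sin φ₂, √((cos φ₁ + Bx)² + By²)) = 72.26075°
λₘ = λ₁ + atan2(By, cos φ₁ + Bx) = 71.29212°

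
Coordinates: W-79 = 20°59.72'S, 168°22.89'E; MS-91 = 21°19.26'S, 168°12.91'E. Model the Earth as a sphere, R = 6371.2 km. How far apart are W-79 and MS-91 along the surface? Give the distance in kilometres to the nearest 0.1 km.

W-79: φ = -20.99533°, λ = +168.38150°
MS-91: φ = -21.32100°, λ = +168.21517°
Δφ = -0.3257°,  Δλ = -0.1663°
a = sin²(Δφ/2) + cos φ₁ cos φ₂ sin²(Δλ/2) = 0.000010
c = 2·arcsin(√a) = 0.006296 rad = 0.3607°
d = R·c = 6371.2 × 0.006296 = 40.1 km

40.1 km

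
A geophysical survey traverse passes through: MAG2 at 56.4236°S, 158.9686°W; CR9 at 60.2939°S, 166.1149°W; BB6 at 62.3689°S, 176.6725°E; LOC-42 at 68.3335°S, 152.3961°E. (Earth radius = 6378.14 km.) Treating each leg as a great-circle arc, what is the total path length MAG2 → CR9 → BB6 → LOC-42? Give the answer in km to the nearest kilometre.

2839 km

MAG2→CR9: c = 0.093945 rad, d = 599.20 km
CR9→BB6: c = 0.148114 rad, d = 944.69 km
BB6→LOC-42: c = 0.203105 rad, d = 1295.43 km
Total = 599.20 + 944.69 + 1295.43 = 2839.32 km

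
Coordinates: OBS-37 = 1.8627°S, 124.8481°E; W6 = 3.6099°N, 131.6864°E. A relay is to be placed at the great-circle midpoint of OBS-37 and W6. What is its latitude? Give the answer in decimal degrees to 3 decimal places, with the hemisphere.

0.875°N

Bx = cos φ₂ cos Δλ = 0.990916,  By = cos φ₂ sin Δλ = 0.118831
φₘ = atan2(sin φ₁ + sin φ₂, √((cos φ₁ + Bx)² + By²)) = 0.87516°
λₘ = λ₁ + atan2(By, cos φ₁ + Bx) = 128.26476°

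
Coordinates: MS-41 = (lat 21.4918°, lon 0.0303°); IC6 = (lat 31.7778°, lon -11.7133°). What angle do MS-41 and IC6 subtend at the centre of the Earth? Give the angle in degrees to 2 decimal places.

Δφ = 10.2860°,  Δλ = -11.7436°
a = sin²(Δφ/2) + cos φ₁ cos φ₂ sin²(Δλ/2) = 0.016314
c = 2·arcsin(√a) = 0.256153 rad = 14.6765°

14.68°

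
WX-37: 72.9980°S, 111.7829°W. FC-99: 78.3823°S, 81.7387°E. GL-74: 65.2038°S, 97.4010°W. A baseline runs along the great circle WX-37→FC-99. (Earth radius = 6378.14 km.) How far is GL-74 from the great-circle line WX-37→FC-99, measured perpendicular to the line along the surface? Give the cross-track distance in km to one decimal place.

584.3 km

δ₁₃ = central angle WX-37→GL-74 = 0.161927 rad  (haversine)
θ₁₃ = bearing WX-37→GL-74 = 40.251°,  θ₁₂ = bearing WX-37→FC-99 = 185.677°
dₓₜ = R·arcsin(sin δ₁₃ · sin(θ₁₃ − θ₁₂)) = 6378.14·arcsin(0.16122·sin(-145.426°)) = -584.337 km
|dₓₜ| = 584.337 km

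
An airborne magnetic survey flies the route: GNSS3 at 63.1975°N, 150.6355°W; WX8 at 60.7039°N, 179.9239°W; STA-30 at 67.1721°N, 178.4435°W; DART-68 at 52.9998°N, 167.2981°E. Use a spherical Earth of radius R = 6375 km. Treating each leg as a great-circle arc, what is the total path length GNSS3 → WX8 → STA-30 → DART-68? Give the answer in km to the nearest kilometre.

GNSS3→WX8: c = 0.242053 rad, d = 1543.09 km
WX8→STA-30: c = 0.113452 rad, d = 723.26 km
STA-30→DART-68: c = 0.275198 rad, d = 1754.39 km
Total = 1543.09 + 723.26 + 1754.39 = 4020.74 km

4021 km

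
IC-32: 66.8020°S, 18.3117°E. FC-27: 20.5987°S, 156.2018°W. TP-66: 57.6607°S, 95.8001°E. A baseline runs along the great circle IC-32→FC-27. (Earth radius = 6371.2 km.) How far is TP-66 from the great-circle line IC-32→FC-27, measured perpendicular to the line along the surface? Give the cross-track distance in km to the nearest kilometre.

δ₁₃ = central angle IC-32→TP-66 = 0.605472 rad  (haversine)
θ₁₃ = bearing IC-32→TP-66 = 113.428°,  θ₁₂ = bearing IC-32→FC-27 = 185.140°
dₓₜ = R·arcsin(sin δ₁₃ · sin(θ₁₃ − θ₁₂)) = 6371.2·arcsin(0.56915·sin(-71.711°)) = -3637.407 km
|dₓₜ| = 3637.407 km

3637 km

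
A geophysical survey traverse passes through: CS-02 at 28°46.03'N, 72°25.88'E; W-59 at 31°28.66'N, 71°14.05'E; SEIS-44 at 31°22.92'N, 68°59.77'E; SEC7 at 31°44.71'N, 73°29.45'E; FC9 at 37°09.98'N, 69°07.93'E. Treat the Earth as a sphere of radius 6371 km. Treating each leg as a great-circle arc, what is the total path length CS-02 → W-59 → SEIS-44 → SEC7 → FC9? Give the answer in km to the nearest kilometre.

1686 km

CS-02: φ = +28.76717°, λ = +72.43133°
W-59: φ = +31.47767°, λ = +71.23417°
SEIS-44: φ = +31.38200°, λ = +68.99617°
SEC7: φ = +31.74517°, λ = +73.49083°
FC9: φ = +37.16633°, λ = +69.13217°
CS-02→W-59: c = 0.050641 rad, d = 322.63 km
W-59→SEIS-44: c = 0.033371 rad, d = 212.60 km
SEIS-44→SEC7: c = 0.067136 rad, d = 427.73 km
SEC7→FC9: c = 0.113487 rad, d = 723.03 km
Total = 322.63 + 212.60 + 427.73 + 723.03 = 1685.99 km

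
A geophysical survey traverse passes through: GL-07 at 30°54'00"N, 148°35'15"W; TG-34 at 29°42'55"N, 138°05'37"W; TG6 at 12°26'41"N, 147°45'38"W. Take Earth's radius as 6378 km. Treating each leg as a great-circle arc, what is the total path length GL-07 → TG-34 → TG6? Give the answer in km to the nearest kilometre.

GL-07: φ = +30.90000°, λ = -148.58750°
TG-34: φ = +29.71528°, λ = -138.09361°
TG6: φ = +12.44472°, λ = -147.76056°
GL-07→TG-34: c = 0.159406 rad, d = 1016.69 km
TG-34→TG6: c = 0.339651 rad, d = 2166.29 km
Total = 1016.69 + 2166.29 = 3182.98 km

3183 km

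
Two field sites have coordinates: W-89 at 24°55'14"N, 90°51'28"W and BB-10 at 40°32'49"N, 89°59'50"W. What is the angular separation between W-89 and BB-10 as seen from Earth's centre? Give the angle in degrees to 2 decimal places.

15.64°

W-89: φ = +24.92056°, λ = -90.85778°
BB-10: φ = +40.54694°, λ = -89.99722°
Δφ = 15.6264°,  Δλ = 0.8606°
a = sin²(Δφ/2) + cos φ₁ cos φ₂ sin²(Δλ/2) = 0.018520
c = 2·arcsin(√a) = 0.273020 rad = 15.6429°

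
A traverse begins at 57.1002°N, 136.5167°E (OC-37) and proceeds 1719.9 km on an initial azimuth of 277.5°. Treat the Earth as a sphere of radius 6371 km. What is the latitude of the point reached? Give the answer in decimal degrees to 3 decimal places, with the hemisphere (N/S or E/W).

55.906°N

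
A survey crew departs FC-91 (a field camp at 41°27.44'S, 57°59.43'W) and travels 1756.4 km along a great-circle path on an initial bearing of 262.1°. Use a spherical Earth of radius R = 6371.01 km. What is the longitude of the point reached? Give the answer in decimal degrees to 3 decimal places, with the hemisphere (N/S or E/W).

79.156°W

FC-91: φ = -41.45733°, λ = -57.99050°
δ = d/R = 1756.4/6371.01 = 0.275686 rad
φ₂ = arcsin(sin φ₁ cos δ + cos φ₁ sin δ cos θ)
   = arcsin(-0.66206·0.96224 + 0.74945·0.27221·-0.13744) = -41.69009°
λ₂ = λ₁ + atan2(sin θ sin δ cos φ₁, cos δ − sin φ₁ sin φ₂) = -79.15591°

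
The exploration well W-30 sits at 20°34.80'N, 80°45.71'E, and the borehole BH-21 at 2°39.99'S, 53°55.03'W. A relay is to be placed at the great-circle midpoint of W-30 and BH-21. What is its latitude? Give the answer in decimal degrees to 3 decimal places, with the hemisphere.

W-30: φ = +20.58000°, λ = +80.76183°
BH-21: φ = -2.66650°, λ = -53.91717°
Bx = cos φ₂ cos Δλ = -0.702373,  By = cos φ₂ sin Δλ = -0.710287
φₘ = atan2(sin φ₁ + sin φ₂, √((cos φ₁ + Bx)² + By²)) = 22.18877°
λₘ = λ₁ + atan2(By, cos φ₁ + Bx) = 8.98213°

22.189°N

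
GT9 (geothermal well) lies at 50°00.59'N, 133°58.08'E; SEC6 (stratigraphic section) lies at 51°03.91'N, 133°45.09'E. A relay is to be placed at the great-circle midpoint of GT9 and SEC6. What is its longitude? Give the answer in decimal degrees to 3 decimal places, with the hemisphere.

GT9: φ = +50.00983°, λ = +133.96800°
SEC6: φ = +51.06517°, λ = +133.75150°
Bx = cos φ₂ cos Δλ = 0.628432,  By = cos φ₂ sin Δλ = -0.002375
φₘ = atan2(sin φ₁ + sin φ₂, √((cos φ₁ + Bx)² + By²)) = 50.53755°
λₘ = λ₁ + atan2(By, cos φ₁ + Bx) = 133.86096°

133.861°E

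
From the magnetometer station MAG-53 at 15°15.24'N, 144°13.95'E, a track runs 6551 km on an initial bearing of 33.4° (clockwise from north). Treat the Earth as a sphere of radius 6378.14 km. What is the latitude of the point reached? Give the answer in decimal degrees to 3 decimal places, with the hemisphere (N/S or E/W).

55.629°N

MAG-53: φ = +15.25400°, λ = +144.23250°
δ = d/R = 6551/6378.14 = 1.027102 rad
φ₂ = arcsin(sin φ₁ cos δ + cos φ₁ sin δ cos θ)
   = arcsin(0.26310·0.51730 + 0.96477·0.85580·0.83485) = 55.62861°
λ₂ = λ₁ + atan2(sin θ sin δ cos φ₁, cos δ − sin φ₁ sin φ₂) = -159.20697°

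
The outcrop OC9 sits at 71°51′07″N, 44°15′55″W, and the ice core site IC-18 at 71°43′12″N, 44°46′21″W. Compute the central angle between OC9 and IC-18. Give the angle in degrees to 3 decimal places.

OC9: φ = +71.85194°, λ = -44.26528°
IC-18: φ = +71.72000°, λ = -44.77250°
Δφ = -0.1319°,  Δλ = -0.5072°
a = sin²(Δφ/2) + cos φ₁ cos φ₂ sin²(Δλ/2) = 0.000003
c = 2·arcsin(√a) = 0.003600 rad = 0.2063°

0.206°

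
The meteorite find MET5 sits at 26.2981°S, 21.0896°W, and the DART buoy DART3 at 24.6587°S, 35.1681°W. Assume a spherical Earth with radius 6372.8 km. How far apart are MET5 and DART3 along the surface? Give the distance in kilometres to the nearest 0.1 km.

1424.6 km

Δφ = 1.6394°,  Δλ = -14.0785°
a = sin²(Δφ/2) + cos φ₁ cos φ₂ sin²(Δλ/2) = 0.012441
c = 2·arcsin(√a) = 0.223542 rad = 12.8080°
d = R·c = 6372.8 × 0.223542 = 1424.6 km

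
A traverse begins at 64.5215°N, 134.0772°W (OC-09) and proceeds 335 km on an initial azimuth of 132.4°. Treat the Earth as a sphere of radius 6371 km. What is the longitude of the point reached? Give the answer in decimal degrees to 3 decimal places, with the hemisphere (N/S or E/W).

δ = d/R = 335/6371 = 0.052582 rad
φ₂ = arcsin(sin φ₁ cos δ + cos φ₁ sin δ cos θ)
   = arcsin(0.90275·0.99862 + 0.43017·0.05256·-0.67430) = 62.40621°
λ₂ = λ₁ + atan2(sin θ sin δ cos φ₁, cos δ − sin φ₁ sin φ₂) = -129.27074°

129.271°W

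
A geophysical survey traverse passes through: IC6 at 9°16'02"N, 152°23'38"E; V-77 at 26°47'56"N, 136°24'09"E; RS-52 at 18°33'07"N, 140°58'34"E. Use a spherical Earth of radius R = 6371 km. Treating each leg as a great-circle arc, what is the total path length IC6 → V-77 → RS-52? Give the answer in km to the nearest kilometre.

3604 km

IC6: φ = +9.26722°, λ = +152.39389°
V-77: φ = +26.79889°, λ = +136.40250°
RS-52: φ = +18.55194°, λ = +140.97611°
IC6→V-77: c = 0.404089 rad, d = 2574.45 km
V-77→RS-52: c = 0.161641 rad, d = 1029.82 km
Total = 2574.45 + 1029.82 = 3604.27 km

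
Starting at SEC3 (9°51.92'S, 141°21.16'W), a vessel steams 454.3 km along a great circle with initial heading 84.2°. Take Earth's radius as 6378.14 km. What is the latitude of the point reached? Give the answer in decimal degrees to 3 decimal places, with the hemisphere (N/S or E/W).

SEC3: φ = -9.86533°, λ = -141.35267°
δ = d/R = 454.3/6378.14 = 0.071228 rad
φ₂ = arcsin(sin φ₁ cos δ + cos φ₁ sin δ cos θ)
   = arcsin(-0.17133·0.99746 + 0.98521·0.07117·0.10106) = -9.42829°
λ₂ = λ₁ + atan2(sin θ sin δ cos φ₁, cos δ − sin φ₁ sin φ₂) = -137.23686°

9.428°S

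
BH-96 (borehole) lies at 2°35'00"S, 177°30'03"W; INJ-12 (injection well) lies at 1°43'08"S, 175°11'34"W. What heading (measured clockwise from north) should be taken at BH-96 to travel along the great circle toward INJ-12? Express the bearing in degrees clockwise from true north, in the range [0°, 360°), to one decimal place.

BH-96: φ = -2.58333°, λ = -177.50083°
INJ-12: φ = -1.71889°, λ = -175.19278°
Δλ = 2.3081°
y = sin Δλ · cos φ₂ = 0.040254
x = cos φ₁ sin φ₂ − sin φ₁ cos φ₂ cos Δλ = 0.015050
θ = atan2(y, x) = 69.5002° → 69.5002° (mod 360°)

69.5°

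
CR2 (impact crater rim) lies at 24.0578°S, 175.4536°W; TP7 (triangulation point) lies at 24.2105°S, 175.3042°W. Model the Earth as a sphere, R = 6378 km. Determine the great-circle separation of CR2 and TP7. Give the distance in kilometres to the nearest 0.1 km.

22.8 km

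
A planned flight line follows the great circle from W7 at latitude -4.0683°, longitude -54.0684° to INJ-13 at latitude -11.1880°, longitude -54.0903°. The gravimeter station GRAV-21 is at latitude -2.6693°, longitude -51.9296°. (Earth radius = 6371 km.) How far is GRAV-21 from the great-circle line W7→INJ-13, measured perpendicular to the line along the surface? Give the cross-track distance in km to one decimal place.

δ₁₃ = central angle W7→GRAV-21 = 0.044551 rad  (haversine)
θ₁₃ = bearing W7→GRAV-21 = 56.832°,  θ₁₂ = bearing W7→INJ-13 = 180.173°
dₓₜ = R·arcsin(sin δ₁₃ · sin(θ₁₃ − θ₁₂)) = 6371·arcsin(0.04454·sin(-123.341°)) = -237.095 km
|dₓₜ| = 237.095 km

237.1 km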